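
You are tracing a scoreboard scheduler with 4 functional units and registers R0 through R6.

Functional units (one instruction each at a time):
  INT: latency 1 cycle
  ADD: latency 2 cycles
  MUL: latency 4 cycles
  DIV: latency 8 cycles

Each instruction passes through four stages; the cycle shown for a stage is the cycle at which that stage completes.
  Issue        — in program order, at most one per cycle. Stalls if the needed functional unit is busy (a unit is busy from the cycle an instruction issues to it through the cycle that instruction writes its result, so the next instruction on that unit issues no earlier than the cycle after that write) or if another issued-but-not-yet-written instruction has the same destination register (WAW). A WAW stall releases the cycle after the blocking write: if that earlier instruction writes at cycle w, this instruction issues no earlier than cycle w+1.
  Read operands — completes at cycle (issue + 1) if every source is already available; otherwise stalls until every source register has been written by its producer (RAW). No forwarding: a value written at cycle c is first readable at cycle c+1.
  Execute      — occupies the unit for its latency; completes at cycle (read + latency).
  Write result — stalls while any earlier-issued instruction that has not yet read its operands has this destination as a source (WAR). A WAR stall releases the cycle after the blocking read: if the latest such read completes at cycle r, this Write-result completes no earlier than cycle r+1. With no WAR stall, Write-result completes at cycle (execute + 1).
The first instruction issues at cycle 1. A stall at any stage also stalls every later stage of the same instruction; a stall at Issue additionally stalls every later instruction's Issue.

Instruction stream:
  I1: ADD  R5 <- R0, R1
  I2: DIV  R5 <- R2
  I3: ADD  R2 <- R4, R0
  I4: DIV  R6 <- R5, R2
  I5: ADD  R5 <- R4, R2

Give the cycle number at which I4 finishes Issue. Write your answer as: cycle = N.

cycle = 17

cycle 1: I1 dispatched to ADD
cycle 2: I1 operands ready
cycle 4: I1 complete
cycle 5: R5←I1
cycle 6: I2 dispatched to DIV
cycle 7: I2 operands ready · I3 dispatched to ADD
cycle 8: I3 operands ready
cycle 10: I3 complete
cycle 11: R2←I3
cycle 15: I2 complete
cycle 16: R5←I2
cycle 17: I4 dispatched to DIV
cycle 18: I4 operands ready · I5 dispatched to ADD
cycle 19: I5 operands ready
cycle 21: I5 complete
cycle 22: R5←I5
cycle 26: I4 complete
cycle 27: R6←I4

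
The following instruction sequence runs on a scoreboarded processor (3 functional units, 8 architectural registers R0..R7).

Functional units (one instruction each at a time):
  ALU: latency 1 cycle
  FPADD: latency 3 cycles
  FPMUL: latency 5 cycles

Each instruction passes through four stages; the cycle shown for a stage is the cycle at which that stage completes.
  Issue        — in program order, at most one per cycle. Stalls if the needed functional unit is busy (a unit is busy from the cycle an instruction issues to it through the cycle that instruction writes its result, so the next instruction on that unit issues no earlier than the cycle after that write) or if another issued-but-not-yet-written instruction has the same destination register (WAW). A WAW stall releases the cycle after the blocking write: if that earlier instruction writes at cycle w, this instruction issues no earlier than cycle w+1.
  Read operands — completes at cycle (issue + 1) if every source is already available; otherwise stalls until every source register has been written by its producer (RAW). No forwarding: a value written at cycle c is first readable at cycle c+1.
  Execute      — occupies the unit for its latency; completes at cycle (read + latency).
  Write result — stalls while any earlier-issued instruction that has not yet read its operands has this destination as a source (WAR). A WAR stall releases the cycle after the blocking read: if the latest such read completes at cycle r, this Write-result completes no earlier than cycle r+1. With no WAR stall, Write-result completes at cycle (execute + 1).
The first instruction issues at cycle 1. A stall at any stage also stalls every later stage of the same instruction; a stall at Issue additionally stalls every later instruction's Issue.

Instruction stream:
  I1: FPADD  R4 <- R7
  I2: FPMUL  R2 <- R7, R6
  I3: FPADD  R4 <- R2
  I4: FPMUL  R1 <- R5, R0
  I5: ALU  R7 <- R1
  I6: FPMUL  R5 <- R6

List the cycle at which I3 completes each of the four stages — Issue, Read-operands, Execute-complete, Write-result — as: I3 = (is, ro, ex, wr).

1) issue 1, read 2, done 5, write 6
2) issue 2, read 3, done 8, write 9
3) issue 7, read 10, done 13, write 14  <struct: FPADD busy until I1 writes@6 / RAW R2: wait I2 write@9>
4) issue 10, read 11, done 16, write 17  <struct: FPMUL busy until I2 writes@9>
5) issue 11, read 18, done 19, write 20  <RAW R1: wait I4 write@17>
6) issue 18, read 19, done 24, write 25  <struct: FPMUL busy until I4 writes@17>

I3 = (7, 10, 13, 14)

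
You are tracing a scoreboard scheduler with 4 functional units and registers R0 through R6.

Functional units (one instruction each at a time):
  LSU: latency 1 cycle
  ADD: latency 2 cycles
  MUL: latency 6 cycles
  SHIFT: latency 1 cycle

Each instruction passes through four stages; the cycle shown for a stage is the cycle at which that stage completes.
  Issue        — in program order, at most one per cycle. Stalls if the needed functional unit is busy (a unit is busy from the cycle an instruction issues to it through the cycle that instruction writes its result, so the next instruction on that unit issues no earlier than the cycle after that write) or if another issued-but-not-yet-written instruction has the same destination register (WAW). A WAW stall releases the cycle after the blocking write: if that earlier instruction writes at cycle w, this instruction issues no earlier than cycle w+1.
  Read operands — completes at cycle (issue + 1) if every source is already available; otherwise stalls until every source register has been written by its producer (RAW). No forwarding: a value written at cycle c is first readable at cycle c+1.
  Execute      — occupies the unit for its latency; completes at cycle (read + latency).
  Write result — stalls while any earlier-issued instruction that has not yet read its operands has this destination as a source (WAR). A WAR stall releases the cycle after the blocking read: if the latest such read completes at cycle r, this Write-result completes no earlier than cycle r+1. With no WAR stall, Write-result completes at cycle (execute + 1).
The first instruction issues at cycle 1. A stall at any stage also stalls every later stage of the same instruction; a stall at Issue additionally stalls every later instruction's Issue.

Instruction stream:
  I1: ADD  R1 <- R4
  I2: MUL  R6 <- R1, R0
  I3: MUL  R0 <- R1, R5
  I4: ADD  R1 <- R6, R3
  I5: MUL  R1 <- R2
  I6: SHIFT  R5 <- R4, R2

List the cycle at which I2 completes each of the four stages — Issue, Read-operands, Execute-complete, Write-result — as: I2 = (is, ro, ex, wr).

I2 = (2, 6, 12, 13)

t=1  I1→ADD
t=2  I1 RO; I2→MUL
t=4  I1 EX
t=5  I1 WR R1
t=6  I2 RO
t=12  I2 EX
t=13  I2 WR R6
t=14  I3→MUL
t=15  I3 RO; I4→ADD
t=16  I4 RO
t=18  I4 EX
t=19  I4 WR R1
t=21  I3 EX
t=22  I3 WR R0
t=23  I5→MUL
t=24  I5 RO; I6→SHIFT
t=25  I6 RO
t=26  I6 EX
t=27  I6 WR R5
t=30  I5 EX
t=31  I5 WR R1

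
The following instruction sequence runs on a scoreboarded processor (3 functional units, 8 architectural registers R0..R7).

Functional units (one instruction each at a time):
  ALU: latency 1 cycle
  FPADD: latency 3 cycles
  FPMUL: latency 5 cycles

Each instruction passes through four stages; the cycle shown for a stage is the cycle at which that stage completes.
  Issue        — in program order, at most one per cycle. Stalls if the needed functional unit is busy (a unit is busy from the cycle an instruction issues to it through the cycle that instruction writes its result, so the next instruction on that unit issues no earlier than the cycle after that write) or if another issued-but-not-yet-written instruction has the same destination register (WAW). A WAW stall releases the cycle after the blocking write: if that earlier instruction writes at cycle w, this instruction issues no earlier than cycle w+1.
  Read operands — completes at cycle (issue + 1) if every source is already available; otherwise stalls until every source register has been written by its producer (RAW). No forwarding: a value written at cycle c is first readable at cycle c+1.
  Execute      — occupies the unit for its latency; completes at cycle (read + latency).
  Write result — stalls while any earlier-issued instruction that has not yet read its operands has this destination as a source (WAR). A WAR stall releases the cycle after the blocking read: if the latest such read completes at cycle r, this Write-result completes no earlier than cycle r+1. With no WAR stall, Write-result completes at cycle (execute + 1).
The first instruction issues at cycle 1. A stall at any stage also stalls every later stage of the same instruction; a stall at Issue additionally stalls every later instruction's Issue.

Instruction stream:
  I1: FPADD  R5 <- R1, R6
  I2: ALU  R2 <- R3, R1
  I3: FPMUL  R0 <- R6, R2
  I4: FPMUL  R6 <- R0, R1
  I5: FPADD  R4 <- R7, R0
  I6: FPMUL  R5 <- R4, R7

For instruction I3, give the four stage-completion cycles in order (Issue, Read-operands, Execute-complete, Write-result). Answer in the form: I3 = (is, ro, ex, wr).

t=1  I1 dispatched to FPADD
t=2  I1 operands ready; I2 dispatched to ALU
t=3  I2 operands ready; I3 dispatched to FPMUL
t=4  I2 complete
t=5  I1 complete; R2←I2
t=6  R5←I1; I3 operands ready
t=11  I3 complete
t=12  R0←I3
t=13  I4 dispatched to FPMUL
t=14  I4 operands ready; I5 dispatched to FPADD
t=15  I5 operands ready
t=18  I5 complete
t=19  I4 complete; R4←I5
t=20  R6←I4
t=21  I6 dispatched to FPMUL
t=22  I6 operands ready
t=27  I6 complete
t=28  R5←I6

I3 = (3, 6, 11, 12)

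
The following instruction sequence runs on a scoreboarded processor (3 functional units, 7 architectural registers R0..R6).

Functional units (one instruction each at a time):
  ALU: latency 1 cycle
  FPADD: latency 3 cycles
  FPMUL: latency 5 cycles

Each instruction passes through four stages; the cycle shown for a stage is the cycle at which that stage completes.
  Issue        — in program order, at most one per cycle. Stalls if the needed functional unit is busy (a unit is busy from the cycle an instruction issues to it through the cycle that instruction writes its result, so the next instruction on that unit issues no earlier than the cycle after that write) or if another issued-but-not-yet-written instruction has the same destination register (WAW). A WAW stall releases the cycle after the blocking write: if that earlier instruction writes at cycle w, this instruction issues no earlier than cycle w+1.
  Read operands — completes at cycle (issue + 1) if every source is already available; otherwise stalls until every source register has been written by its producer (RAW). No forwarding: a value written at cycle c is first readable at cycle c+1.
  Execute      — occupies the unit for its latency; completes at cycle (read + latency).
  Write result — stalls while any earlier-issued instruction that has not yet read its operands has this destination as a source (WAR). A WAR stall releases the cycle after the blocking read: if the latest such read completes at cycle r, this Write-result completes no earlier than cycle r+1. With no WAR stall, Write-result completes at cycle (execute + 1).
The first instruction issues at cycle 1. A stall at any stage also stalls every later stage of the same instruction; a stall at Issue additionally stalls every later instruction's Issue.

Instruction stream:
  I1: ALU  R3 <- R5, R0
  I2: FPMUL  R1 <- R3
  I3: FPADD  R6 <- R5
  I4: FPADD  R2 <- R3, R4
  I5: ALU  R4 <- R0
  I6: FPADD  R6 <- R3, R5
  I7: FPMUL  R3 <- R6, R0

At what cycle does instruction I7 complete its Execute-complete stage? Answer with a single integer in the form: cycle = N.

[1] issue I1 (ALU)
[2] I1 read-ops | issue I2 (FPMUL)
[3] I1 finished on ALU | issue I3 (FPADD)
[4] I1→R3 | I3 read-ops
[5] I2 read-ops
[7] I3 finished on FPADD
[8] I3→R6
[9] issue I4 (FPADD)
[10] I2 finished on FPMUL | I4 read-ops | issue I5 (ALU)
[11] I2→R1 | I5 read-ops
[12] I5 finished on ALU
[13] I4 finished on FPADD | I5→R4
[14] I4→R2
[15] issue I6 (FPADD)
[16] I6 read-ops | issue I7 (FPMUL)
[19] I6 finished on FPADD
[20] I6→R6
[21] I7 read-ops
[26] I7 finished on FPMUL
[27] I7→R3

cycle = 26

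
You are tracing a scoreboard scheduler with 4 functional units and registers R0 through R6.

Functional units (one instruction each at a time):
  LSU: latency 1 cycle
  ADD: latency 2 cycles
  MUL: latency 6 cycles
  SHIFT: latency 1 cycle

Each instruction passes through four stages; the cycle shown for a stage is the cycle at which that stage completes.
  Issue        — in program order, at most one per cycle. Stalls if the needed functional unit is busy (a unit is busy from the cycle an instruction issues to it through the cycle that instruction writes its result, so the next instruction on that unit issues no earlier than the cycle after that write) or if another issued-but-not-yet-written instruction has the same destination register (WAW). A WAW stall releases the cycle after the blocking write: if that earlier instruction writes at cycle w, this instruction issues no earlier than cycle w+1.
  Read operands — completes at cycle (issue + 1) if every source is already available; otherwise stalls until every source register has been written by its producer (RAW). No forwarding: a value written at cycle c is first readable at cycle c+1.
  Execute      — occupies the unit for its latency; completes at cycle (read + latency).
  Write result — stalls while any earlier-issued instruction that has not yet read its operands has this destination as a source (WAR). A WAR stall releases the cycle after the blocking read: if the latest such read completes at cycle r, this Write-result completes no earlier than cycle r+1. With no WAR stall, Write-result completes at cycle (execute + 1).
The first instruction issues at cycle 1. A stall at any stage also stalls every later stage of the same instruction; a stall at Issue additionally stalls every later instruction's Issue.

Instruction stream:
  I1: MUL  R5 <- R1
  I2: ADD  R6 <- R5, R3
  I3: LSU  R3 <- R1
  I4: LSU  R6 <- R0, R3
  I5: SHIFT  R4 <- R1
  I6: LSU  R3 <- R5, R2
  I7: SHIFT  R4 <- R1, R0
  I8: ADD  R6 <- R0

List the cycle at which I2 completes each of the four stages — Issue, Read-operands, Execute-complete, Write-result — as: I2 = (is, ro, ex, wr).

I2 = (2, 10, 12, 13)

[I1] 1/2/8/9
[I2] 2/10/12/13  (RAW R5: wait I1 write@9)
[I3] 3/4/5/11  (WAR R3: wait I2 read@10)
[I4] 14/15/16/17  (WAW R6: wait I2 write@13)
[I5] 15/16/17/18
[I6] 18/19/20/21  (struct: LSU busy until I4 writes@17)
[I7] 19/20/21/22
[I8] 20/21/23/24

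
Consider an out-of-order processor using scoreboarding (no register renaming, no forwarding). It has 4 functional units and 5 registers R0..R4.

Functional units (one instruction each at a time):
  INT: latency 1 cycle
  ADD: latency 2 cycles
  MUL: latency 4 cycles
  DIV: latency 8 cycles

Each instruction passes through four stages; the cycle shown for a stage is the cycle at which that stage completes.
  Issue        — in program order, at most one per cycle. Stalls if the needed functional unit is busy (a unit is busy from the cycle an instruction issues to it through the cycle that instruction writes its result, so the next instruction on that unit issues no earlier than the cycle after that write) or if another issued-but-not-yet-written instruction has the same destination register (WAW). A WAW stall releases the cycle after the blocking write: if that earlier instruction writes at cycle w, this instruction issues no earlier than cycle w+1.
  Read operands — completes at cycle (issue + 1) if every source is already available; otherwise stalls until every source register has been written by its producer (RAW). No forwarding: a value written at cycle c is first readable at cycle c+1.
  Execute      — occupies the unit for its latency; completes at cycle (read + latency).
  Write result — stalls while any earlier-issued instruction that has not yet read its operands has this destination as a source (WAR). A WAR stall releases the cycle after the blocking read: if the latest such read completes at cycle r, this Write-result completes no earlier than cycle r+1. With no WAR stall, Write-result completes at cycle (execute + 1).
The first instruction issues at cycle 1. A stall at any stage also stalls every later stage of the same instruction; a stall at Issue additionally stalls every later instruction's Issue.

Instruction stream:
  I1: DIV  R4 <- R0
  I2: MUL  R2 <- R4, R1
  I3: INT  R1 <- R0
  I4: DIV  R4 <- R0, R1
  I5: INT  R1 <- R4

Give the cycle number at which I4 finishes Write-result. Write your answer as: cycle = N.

cycle = 23

I1 -> (1, 2, 10, 11)
I2 -> (2, 12, 16, 17)  // RAW R4: wait I1 write@11
I3 -> (3, 4, 5, 13)  // WAR R1: wait I2 read@12
I4 -> (12, 14, 22, 23)  // struct: DIV busy until I1 writes@11, RAW R1: wait I3 write@13
I5 -> (14, 24, 25, 26)  // struct: INT busy until I3 writes@13, RAW R4: wait I4 write@23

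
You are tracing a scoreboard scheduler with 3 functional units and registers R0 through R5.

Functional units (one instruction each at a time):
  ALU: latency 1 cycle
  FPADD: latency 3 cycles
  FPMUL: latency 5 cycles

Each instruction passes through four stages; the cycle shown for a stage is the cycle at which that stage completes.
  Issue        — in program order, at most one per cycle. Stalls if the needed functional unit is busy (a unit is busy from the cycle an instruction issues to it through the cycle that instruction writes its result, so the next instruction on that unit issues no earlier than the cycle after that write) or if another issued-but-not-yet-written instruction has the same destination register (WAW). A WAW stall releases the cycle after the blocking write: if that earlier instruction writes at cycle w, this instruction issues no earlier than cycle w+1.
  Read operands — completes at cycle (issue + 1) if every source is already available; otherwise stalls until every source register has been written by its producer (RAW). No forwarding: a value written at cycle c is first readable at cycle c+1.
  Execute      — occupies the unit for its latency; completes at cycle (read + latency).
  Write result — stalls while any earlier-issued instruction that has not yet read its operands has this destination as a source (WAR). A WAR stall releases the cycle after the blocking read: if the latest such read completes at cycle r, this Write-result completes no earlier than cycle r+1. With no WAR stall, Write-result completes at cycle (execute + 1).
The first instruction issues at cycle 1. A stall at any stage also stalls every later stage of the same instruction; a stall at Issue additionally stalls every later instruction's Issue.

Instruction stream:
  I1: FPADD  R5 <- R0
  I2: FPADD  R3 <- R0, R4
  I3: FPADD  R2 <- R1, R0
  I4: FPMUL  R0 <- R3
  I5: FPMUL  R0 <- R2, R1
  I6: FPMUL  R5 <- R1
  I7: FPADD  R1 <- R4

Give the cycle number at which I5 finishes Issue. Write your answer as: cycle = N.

I1: IS=1 RO=2 EX=5 WR=6
I2: IS=7 RO=8 EX=11 WR=12  [struct: FPADD busy until I1 writes@6]
I3: IS=13 RO=14 EX=17 WR=18  [struct: FPADD busy until I2 writes@12]
I4: IS=14 RO=15 EX=20 WR=21
I5: IS=22 RO=23 EX=28 WR=29  [struct: FPMUL busy until I4 writes@21]
I6: IS=30 RO=31 EX=36 WR=37  [struct: FPMUL busy until I5 writes@29]
I7: IS=31 RO=32 EX=35 WR=36

cycle = 22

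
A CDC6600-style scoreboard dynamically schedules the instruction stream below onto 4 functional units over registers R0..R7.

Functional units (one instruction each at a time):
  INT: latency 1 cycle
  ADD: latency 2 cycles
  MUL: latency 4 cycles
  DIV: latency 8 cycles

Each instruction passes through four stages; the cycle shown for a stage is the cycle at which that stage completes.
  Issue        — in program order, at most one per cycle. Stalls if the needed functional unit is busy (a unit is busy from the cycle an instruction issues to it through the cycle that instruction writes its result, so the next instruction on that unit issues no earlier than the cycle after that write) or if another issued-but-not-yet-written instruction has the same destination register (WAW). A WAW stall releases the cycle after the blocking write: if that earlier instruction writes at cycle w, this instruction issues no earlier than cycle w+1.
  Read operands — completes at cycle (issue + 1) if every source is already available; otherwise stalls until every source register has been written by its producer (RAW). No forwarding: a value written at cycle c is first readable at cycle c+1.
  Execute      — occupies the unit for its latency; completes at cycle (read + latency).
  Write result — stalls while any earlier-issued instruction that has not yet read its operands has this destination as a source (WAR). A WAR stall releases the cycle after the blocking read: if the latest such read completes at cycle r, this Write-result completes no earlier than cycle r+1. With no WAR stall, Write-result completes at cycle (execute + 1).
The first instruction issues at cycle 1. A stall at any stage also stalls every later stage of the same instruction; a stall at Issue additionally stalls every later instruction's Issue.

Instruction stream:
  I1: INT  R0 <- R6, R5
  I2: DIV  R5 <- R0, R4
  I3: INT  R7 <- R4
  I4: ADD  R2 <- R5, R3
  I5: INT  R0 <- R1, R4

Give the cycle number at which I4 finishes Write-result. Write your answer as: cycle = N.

1) issue 1, read 2, done 3, write 4
2) issue 2, read 5, done 13, write 14  <RAW R0: wait I1 write@4>
3) issue 5, read 6, done 7, write 8  <struct: INT busy until I1 writes@4>
4) issue 6, read 15, done 17, write 18  <RAW R5: wait I2 write@14>
5) issue 9, read 10, done 11, write 12  <struct: INT busy until I3 writes@8>

cycle = 18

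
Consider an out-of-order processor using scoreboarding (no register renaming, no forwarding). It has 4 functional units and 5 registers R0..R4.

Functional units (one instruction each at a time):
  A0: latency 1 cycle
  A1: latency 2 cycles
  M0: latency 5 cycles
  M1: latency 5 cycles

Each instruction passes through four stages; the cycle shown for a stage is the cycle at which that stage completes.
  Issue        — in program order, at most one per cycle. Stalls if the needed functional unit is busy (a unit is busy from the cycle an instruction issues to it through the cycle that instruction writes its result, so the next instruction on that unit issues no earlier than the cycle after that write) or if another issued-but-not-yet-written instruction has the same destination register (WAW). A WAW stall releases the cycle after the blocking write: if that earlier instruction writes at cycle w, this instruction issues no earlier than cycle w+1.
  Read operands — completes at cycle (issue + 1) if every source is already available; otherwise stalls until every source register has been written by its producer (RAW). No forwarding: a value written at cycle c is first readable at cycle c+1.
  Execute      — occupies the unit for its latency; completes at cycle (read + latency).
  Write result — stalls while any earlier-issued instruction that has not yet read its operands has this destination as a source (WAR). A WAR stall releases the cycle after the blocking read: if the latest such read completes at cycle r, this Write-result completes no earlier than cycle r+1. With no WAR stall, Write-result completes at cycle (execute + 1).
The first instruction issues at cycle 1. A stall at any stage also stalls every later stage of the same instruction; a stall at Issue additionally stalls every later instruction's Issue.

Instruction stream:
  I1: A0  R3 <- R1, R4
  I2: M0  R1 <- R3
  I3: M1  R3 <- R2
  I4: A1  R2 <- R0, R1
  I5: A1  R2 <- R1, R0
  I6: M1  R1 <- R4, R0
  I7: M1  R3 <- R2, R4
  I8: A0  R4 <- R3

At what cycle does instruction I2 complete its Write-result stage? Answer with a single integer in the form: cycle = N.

  I1 | 1 | 2 | 3 | 4
  I2 | 2 | 5 | 10 | 11   RAW R3: wait I1 write@4
  I3 | 5 | 6 | 11 | 12   WAW R3: wait I1 write@4
  I4 | 6 | 12 | 14 | 15   RAW R1: wait I2 write@11
  I5 | 16 | 17 | 19 | 20   struct: A1 busy until I4 writes@15
  I6 | 17 | 18 | 23 | 24
  I7 | 25 | 26 | 31 | 32   struct: M1 busy until I6 writes@24
  I8 | 26 | 33 | 34 | 35   RAW R3: wait I7 write@32

cycle = 11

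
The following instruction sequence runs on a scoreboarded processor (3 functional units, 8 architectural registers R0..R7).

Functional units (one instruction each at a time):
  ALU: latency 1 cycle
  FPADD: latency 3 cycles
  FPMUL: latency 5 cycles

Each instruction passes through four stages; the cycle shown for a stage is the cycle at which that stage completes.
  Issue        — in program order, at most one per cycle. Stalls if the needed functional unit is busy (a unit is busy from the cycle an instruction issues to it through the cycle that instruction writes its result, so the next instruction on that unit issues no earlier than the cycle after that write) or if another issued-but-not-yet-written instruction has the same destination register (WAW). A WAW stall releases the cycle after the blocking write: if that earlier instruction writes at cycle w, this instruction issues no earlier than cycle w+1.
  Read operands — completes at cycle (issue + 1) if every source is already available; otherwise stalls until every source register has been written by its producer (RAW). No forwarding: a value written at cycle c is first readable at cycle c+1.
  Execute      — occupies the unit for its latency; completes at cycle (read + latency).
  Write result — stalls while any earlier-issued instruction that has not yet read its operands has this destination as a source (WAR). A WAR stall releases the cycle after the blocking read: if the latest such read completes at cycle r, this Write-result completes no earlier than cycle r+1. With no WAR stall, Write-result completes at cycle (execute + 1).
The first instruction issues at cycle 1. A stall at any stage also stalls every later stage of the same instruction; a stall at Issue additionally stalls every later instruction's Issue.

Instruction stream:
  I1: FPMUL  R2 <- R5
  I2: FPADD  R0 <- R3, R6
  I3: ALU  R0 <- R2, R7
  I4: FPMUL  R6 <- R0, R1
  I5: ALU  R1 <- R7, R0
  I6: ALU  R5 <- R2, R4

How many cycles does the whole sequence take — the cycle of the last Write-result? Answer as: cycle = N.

cycle = 19

c1: I1 issues→FPMUL
c2: I1 reads; I2 issues→FPADD
c3: I2 reads
c6: I2 exec-done
c7: I1 exec-done; I2 writes R0
c8: I1 writes R2; I3 issues→ALU
c9: I3 reads; I4 issues→FPMUL
c10: I3 exec-done
c11: I3 writes R0
c12: I4 reads; I5 issues→ALU
c13: I5 reads
c14: I5 exec-done
c15: I5 writes R1
c16: I6 issues→ALU
c17: I4 exec-done; I6 reads
c18: I4 writes R6; I6 exec-done
c19: I6 writes R5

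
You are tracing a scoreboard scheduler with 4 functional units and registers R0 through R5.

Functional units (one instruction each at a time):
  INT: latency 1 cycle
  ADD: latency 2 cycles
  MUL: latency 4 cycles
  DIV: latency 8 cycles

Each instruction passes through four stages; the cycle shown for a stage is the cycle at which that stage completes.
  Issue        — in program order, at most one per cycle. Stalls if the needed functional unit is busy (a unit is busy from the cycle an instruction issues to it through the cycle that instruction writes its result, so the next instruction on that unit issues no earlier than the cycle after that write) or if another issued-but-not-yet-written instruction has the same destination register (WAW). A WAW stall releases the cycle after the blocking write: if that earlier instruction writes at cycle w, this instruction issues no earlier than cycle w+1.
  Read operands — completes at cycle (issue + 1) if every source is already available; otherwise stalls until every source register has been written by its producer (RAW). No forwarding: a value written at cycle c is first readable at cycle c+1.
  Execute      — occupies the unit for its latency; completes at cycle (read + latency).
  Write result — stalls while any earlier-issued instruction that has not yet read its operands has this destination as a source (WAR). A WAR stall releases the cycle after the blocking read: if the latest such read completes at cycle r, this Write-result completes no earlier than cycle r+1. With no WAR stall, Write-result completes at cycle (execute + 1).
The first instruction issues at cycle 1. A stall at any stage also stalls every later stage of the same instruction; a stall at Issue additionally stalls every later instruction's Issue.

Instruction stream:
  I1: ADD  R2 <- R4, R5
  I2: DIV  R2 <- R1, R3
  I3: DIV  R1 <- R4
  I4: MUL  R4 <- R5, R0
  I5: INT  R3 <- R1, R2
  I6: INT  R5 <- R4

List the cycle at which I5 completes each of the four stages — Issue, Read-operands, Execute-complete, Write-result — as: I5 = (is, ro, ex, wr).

I5 = (19, 28, 29, 30)

I1 -> (1, 2, 4, 5)
I2 -> (6, 7, 15, 16)  // WAW R2: wait I1 write@5
I3 -> (17, 18, 26, 27)  // struct: DIV busy until I2 writes@16
I4 -> (18, 19, 23, 24)
I5 -> (19, 28, 29, 30)  // RAW R1: wait I3 write@27
I6 -> (31, 32, 33, 34)  // struct: INT busy until I5 writes@30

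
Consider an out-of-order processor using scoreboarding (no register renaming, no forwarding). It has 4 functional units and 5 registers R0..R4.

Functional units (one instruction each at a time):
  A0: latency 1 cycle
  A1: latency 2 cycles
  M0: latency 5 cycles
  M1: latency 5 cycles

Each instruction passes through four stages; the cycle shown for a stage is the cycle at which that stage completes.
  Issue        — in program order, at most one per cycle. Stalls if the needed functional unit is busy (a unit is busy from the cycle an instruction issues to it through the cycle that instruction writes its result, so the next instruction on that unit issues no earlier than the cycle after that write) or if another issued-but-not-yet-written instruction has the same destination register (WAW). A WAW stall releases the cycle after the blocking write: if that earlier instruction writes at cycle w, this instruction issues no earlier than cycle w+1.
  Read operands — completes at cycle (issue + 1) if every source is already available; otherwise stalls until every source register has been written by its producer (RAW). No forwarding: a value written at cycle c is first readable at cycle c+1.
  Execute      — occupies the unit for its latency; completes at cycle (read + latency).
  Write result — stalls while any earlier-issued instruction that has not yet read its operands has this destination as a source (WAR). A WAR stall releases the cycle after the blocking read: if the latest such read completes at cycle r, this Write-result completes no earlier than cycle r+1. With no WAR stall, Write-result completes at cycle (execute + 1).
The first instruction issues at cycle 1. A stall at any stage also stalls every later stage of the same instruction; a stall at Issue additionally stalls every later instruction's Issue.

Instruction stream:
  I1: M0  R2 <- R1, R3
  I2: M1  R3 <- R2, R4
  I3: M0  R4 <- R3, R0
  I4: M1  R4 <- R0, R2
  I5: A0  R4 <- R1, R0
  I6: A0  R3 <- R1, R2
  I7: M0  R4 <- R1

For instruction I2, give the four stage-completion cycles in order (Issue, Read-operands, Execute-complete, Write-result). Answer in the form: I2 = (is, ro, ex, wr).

  I1 | 1 | 2 | 7 | 8
  I2 | 2 | 9 | 14 | 15   RAW R2: wait I1 write@8
  I3 | 9 | 16 | 21 | 22   struct: M0 busy until I1 writes@8 · RAW R3: wait I2 write@15
  I4 | 23 | 24 | 29 | 30   WAW R4: wait I3 write@22
  I5 | 31 | 32 | 33 | 34   WAW R4: wait I4 write@30
  I6 | 35 | 36 | 37 | 38   struct: A0 busy until I5 writes@34
  I7 | 36 | 37 | 42 | 43

I2 = (2, 9, 14, 15)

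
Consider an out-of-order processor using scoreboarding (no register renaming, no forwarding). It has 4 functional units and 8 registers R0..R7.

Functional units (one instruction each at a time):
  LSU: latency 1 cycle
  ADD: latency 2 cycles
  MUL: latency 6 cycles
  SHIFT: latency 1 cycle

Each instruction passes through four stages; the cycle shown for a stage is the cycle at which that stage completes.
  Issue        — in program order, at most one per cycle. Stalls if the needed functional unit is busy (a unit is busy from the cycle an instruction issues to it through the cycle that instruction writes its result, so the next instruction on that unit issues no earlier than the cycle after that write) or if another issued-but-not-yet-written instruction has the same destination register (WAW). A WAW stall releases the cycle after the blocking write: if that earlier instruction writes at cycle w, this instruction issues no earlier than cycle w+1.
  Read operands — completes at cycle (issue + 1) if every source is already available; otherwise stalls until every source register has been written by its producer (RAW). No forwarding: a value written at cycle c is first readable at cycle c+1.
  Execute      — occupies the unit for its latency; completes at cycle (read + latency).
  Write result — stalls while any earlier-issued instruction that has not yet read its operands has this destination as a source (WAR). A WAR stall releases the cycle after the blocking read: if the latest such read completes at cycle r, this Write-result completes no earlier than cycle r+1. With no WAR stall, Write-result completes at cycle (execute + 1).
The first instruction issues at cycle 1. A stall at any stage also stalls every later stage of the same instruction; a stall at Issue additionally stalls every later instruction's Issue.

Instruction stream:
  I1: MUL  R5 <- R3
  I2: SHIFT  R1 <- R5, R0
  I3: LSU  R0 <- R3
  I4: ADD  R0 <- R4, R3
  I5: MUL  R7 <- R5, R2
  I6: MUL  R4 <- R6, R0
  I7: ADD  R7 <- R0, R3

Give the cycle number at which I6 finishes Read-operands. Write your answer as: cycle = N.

cycle = 23

  I1 | 1 | 2 | 8 | 9
  I2 | 2 | 10 | 11 | 12   RAW R5: wait I1 write@9
  I3 | 3 | 4 | 5 | 11   WAR R0: wait I2 read@10
  I4 | 12 | 13 | 15 | 16   WAW R0: wait I3 write@11
  I5 | 13 | 14 | 20 | 21
  I6 | 22 | 23 | 29 | 30   struct: MUL busy until I5 writes@21
  I7 | 23 | 24 | 26 | 27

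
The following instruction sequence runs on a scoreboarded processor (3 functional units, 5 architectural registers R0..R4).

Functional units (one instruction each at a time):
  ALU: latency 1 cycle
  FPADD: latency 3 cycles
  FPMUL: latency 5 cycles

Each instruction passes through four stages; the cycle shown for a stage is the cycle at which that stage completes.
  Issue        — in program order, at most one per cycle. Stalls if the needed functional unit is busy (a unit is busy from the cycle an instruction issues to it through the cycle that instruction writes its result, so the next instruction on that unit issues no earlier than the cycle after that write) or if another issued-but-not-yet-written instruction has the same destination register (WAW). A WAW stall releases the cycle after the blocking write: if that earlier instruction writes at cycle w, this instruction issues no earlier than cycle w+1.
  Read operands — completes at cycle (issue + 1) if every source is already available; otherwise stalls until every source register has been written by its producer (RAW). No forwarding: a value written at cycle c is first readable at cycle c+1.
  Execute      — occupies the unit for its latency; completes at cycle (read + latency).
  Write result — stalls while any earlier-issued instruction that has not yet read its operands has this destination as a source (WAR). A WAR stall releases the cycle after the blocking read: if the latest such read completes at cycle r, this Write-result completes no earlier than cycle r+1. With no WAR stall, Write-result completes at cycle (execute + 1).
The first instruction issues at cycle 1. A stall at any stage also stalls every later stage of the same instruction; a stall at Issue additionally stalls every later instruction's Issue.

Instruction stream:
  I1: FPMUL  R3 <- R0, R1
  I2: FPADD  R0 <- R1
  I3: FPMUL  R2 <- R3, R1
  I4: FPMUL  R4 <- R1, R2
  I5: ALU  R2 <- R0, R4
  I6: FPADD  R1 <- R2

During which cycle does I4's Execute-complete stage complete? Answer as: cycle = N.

c1: issue I1 (FPMUL)
c2: I1 read-ops · issue I2 (FPADD)
c3: I2 read-ops
c6: I2 finished on FPADD
c7: I1 finished on FPMUL · I2→R0
c8: I1→R3
c9: issue I3 (FPMUL)
c10: I3 read-ops
c15: I3 finished on FPMUL
c16: I3→R2
c17: issue I4 (FPMUL)
c18: I4 read-ops · issue I5 (ALU)
c19: issue I6 (FPADD)
c23: I4 finished on FPMUL
c24: I4→R4
c25: I5 read-ops
c26: I5 finished on ALU
c27: I5→R2
c28: I6 read-ops
c31: I6 finished on FPADD
c32: I6→R1

cycle = 23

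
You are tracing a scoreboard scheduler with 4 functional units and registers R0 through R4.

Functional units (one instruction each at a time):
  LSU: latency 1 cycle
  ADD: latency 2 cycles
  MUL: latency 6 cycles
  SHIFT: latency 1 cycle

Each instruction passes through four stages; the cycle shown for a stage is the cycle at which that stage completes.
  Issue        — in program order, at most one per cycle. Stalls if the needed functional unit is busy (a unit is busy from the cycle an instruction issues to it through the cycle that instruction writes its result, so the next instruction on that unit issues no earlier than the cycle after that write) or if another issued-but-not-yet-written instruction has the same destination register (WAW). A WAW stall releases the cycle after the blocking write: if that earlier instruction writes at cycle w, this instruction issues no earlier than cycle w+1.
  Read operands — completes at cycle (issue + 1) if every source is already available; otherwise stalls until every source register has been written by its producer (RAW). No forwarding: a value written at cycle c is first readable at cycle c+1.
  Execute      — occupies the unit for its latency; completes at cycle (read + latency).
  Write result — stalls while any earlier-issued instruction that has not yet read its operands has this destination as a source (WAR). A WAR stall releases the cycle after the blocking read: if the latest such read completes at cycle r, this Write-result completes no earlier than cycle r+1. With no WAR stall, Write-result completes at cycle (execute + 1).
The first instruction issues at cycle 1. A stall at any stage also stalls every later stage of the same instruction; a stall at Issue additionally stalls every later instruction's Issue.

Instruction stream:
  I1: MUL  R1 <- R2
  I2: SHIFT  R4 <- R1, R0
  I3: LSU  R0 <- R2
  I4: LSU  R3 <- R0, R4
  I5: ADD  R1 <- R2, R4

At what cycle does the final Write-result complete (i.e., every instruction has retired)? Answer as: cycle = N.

I1  is:1  ro:2  ex:8  wr:9
I2  is:2  ro:10  ex:11  wr:12  — RAW R1: wait I1 write@9
I3  is:3  ro:4  ex:5  wr:11  — WAR R0: wait I2 read@10
I4  is:12  ro:13  ex:14  wr:15  — struct: LSU busy until I3 writes@11
I5  is:13  ro:14  ex:16  wr:17

cycle = 17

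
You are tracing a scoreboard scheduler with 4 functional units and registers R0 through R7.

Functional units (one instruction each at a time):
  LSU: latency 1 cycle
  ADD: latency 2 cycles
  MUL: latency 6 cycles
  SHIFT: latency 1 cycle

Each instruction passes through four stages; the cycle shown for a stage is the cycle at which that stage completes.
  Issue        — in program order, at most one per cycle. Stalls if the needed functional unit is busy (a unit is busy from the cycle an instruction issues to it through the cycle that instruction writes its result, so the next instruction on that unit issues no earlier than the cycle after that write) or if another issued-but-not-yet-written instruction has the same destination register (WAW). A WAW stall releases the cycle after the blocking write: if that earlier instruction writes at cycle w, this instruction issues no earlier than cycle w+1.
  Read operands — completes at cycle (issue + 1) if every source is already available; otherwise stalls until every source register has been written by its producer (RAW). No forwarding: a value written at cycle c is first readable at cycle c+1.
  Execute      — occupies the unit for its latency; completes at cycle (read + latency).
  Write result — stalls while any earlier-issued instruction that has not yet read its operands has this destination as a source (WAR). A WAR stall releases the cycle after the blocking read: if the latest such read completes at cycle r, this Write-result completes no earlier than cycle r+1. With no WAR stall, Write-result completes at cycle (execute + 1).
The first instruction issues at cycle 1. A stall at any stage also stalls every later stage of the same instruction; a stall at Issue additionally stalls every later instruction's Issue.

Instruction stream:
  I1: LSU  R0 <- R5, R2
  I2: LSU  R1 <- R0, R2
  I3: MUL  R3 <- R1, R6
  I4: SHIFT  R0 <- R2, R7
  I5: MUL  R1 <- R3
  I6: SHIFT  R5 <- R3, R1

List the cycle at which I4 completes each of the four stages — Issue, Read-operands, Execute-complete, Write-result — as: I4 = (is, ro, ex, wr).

[1] I1 dispatched to LSU
[2] I1 operands ready
[3] I1 complete
[4] R0←I1
[5] I2 dispatched to LSU
[6] I2 operands ready · I3 dispatched to MUL
[7] I2 complete · I4 dispatched to SHIFT
[8] R1←I2 · I4 operands ready
[9] I3 operands ready · I4 complete
[10] R0←I4
[15] I3 complete
[16] R3←I3
[17] I5 dispatched to MUL
[18] I5 operands ready · I6 dispatched to SHIFT
[24] I5 complete
[25] R1←I5
[26] I6 operands ready
[27] I6 complete
[28] R5←I6

I4 = (7, 8, 9, 10)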